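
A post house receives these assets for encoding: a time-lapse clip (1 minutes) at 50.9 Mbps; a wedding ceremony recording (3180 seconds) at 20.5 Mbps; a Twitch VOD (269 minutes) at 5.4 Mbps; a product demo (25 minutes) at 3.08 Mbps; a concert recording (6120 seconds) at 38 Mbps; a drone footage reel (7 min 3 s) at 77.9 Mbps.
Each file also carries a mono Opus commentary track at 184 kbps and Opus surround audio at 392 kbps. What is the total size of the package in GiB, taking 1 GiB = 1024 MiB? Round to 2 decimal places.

Audio total: 184 + 392 = 576 kbps = 0.576 Mbps.
time-lapse clip: 51.476 Mbps × 60 s = 3088.6 Mb
wedding ceremony recording: 21.076 Mbps × 3180 s = 67021.7 Mb
Twitch VOD: 5.976 Mbps × 16140 s = 96452.6 Mb
product demo: 3.656 Mbps × 1500 s = 5484.0 Mb
concert recording: 38.576 Mbps × 6120 s = 236085.1 Mb
drone footage reel: 78.476 Mbps × 423 s = 33195.3 Mb
Total: 441327.3 Mb = 55165.9 MB.
= 51.38 GiB.

51.38 GiB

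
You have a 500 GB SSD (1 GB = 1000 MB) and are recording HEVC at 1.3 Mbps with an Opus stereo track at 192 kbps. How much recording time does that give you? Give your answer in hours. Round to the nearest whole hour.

745 hours

Audio: 192 kbps = 0.192 Mbps.
Total bitrate: 1.3 + 0.192 = 1.492 Mbps.
Capacity: 500 GB = 4,000,000 Mb.
Recording time: 4,000,000 / 1.492 = 2,680,965 s ≈ 745 hours.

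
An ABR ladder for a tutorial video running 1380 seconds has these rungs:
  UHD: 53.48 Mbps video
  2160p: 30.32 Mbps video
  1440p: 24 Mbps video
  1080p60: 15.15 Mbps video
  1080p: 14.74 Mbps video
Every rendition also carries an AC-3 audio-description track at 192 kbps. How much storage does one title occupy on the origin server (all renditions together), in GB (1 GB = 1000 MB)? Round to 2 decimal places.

Audio: 192 kbps = 0.192 Mbps.
Sum of rendition bitrates: (53.48+0.192) + (30.32+0.192) + (24+0.192) + (15.15+0.192) + (14.74+0.192) = 138.650 Mbps.
× 1380 s = 191,337 Mb = 23,917 MB = 23.92 GB.

23.92 GB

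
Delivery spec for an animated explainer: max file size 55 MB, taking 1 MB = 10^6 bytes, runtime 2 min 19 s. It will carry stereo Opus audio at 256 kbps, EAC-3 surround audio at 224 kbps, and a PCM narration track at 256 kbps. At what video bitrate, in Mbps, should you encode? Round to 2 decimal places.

Budget: 55 MB = 440.0 Mb.
2 min 19 s = 139 s
Total bitrate budget: 440.0 Mb / 139 s = 3.165 Mbps.
Audio total: 256 + 224 + 256 = 736 kbps = 0.736 Mbps.
Video: 3.165 − 0.736 = 2.429 Mbps.

2.43 Mbps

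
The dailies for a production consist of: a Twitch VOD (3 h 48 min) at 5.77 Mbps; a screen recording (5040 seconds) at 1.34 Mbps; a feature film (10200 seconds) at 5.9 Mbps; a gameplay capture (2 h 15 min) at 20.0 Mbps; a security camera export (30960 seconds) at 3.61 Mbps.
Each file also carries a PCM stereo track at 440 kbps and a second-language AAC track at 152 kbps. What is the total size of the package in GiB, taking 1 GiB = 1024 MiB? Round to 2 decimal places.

Audio total: 440 + 152 = 592 kbps = 0.592 Mbps.
Twitch VOD: 6.362 Mbps × 13680 s = 87032.2 Mb
screen recording: 1.932 Mbps × 5040 s = 9737.3 Mb
feature film: 6.492 Mbps × 10200 s = 66218.4 Mb
gameplay capture: 20.592 Mbps × 8100 s = 166795.2 Mb
security camera export: 4.202 Mbps × 30960 s = 130093.9 Mb
Total: 459877.0 Mb = 57484.6 MB.
= 53.54 GiB.

53.54 GiB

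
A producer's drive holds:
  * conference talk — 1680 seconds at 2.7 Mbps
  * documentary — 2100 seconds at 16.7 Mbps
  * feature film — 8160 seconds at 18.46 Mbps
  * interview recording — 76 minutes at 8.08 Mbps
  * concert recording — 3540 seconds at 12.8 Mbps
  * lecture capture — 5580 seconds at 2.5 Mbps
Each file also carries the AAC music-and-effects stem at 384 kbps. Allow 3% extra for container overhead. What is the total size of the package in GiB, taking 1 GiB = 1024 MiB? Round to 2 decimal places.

35.51 GiB

Audio: 384 kbps = 0.384 Mbps.
conference talk: 3.084 Mbps × 1680 s × 1.03 = 5336.6 Mb
documentary: 17.084 Mbps × 2100 s × 1.03 = 36952.7 Mb
feature film: 18.844 Mbps × 8160 s × 1.03 = 158380.1 Mb
interview recording: 8.464 Mbps × 4560 s × 1.03 = 39753.7 Mb
concert recording: 13.184 Mbps × 3540 s × 1.03 = 48071.5 Mb
lecture capture: 2.884 Mbps × 5580 s × 1.03 = 16575.5 Mb
Total: 305070.0 Mb = 38133.8 MB.
= 35.51 GiB.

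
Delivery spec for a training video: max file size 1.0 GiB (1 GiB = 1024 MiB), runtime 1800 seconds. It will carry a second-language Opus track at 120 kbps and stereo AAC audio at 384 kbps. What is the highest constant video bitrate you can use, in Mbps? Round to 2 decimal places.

4.27 Mbps

Budget: 1.0 GiB = 8589.9 Mb.
Total bitrate budget: 8589.9 Mb / 1800 s = 4.772 Mbps.
Audio total: 120 + 384 = 504 kbps = 0.504 Mbps.
Video: 4.772 − 0.504 = 4.268 Mbps.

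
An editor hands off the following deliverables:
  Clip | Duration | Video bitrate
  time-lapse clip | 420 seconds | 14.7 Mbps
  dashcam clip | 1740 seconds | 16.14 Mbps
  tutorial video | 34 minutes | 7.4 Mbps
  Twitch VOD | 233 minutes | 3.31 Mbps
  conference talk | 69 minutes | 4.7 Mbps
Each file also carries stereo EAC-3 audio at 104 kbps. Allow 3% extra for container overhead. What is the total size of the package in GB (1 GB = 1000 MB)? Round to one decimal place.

15.1 GB

Audio: 104 kbps = 0.104 Mbps.
time-lapse clip: 14.804 Mbps × 420 s × 1.03 = 6404.2 Mb
dashcam clip: 16.244 Mbps × 1740 s × 1.03 = 29112.5 Mb
tutorial video: 7.504 Mbps × 2040 s × 1.03 = 15767.4 Mb
Twitch VOD: 3.414 Mbps × 13980 s × 1.03 = 49159.6 Mb
conference talk: 4.804 Mbps × 4140 s × 1.03 = 20485.2 Mb
Total: 120928.9 Mb = 15116.1 MB.
= 15.12 GB.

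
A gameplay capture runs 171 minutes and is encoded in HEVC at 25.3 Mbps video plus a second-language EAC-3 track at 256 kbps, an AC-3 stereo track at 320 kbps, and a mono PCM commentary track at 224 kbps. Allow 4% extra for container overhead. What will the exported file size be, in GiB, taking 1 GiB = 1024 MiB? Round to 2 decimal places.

32.42 GiB

171 min = 10260 s
Audio total: 256 + 320 + 224 = 800 kbps = 0.800 Mbps.
Total bitrate: 25.3 + 0.800 = 26.100 Mbps.
Stream data: 26.100 Mbps × 10260 s = 267786.0 Mb.
With 4% container overhead: ×1.04.
278,497 Mb = 34,812,180,000 bytes ÷ 1,073,741,824 = 32.42 GiB.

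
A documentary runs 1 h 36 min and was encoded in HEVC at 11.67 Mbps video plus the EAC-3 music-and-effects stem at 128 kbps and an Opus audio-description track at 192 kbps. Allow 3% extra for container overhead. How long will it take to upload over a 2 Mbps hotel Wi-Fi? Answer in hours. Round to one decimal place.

9.9 hours

1 h 36 min = 96 min = 5760 s
Audio total: 128 + 192 = 320 kbps = 0.320 Mbps.
Total bitrate: 11.990 Mbps.
File: 11.990 Mbps × 5760 s = 69062.4 Mb.
With 3% container overhead: ×1.03. → 71134.3 Mb.
At 2 Mbps: 71134.3 / 2 = 35567.1 s ≈ 9.88 hours.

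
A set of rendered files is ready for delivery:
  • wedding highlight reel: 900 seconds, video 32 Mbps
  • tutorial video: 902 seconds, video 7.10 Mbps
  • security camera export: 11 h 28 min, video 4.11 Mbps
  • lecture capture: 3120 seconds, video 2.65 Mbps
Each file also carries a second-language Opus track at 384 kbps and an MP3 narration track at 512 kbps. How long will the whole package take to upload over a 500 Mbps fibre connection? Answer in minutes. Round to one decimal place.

Audio total: 384 + 512 = 896 kbps = 0.896 Mbps.
wedding highlight reel: 32.896 Mbps × 900 s = 29606.4 Mb
tutorial video: 7.996 Mbps × 902 s = 7212.4 Mb
security camera export: 5.006 Mbps × 41280 s = 206647.7 Mb
lecture capture: 3.546 Mbps × 3120 s = 11063.5 Mb
Total: 254530.0 Mb = 31816.2 MB.
At 500 Mbps: 254530.0 / 500 = 509 s ≈ 8.48 minutes.

8.5 minutes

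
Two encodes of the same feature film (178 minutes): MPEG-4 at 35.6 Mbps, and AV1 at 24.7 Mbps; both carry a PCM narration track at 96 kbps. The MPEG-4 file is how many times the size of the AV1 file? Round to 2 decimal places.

178 min = 10680 s
Audio: 96 kbps = 0.096 Mbps.
MPEG-4: 35.696 Mbps × 10680 s = 381233.3 Mb = 47.654 GB.
AV1: 24.796 Mbps × 10680 s = 264821.3 Mb = 33.103 GB.
Ratio: 47.654 / 33.103 = 1.440.

1.44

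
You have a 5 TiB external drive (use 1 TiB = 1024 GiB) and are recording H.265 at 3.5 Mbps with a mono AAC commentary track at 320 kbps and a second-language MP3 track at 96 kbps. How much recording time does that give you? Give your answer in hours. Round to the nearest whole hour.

3120 hours

Audio total: 320 + 96 = 416 kbps = 0.416 Mbps.
Total bitrate: 3.5 + 0.416 = 3.916 Mbps.
Capacity: 5 TiB = 43,980,465 Mb.
Recording time: 43,980,465 / 3.916 = 11,230,967 s ≈ 3,120 hours.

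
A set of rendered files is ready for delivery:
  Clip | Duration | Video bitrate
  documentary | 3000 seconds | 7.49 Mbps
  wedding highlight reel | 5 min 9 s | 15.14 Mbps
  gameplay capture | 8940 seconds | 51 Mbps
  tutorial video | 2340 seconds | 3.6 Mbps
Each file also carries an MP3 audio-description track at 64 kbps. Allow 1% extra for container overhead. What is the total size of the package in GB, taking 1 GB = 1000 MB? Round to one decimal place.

62.2 GB

Audio: 64 kbps = 0.064 Mbps.
documentary: 7.554 Mbps × 3000 s × 1.01 = 22888.6 Mb
wedding highlight reel: 15.204 Mbps × 309 s × 1.01 = 4745.0 Mb
gameplay capture: 51.064 Mbps × 8940 s × 1.01 = 461077.3 Mb
tutorial video: 3.664 Mbps × 2340 s × 1.01 = 8659.5 Mb
Total: 497370.4 Mb = 62171.3 MB.
= 62.17 GB.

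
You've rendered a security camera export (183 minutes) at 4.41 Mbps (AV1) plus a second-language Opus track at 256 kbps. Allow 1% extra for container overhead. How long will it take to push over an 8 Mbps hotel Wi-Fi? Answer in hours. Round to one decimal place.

183 min = 10980 s
Audio: 256 kbps = 0.256 Mbps.
Total bitrate: 4.666 Mbps.
File: 4.666 Mbps × 10980 s = 51232.7 Mb.
With 1% container overhead: ×1.01. → 51745.0 Mb.
At 8 Mbps: 51745.0 / 8 = 6468.1 s ≈ 1.8 hours.

1.8 hours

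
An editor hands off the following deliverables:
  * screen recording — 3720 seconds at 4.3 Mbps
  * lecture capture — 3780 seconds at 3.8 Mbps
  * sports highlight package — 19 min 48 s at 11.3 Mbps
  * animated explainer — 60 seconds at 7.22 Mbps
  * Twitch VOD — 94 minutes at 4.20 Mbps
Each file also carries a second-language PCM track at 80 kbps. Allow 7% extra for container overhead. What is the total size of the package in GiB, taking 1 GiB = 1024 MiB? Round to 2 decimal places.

8.60 GiB

Audio: 80 kbps = 0.080 Mbps.
screen recording: 4.380 Mbps × 3720 s × 1.07 = 17434.2 Mb
lecture capture: 3.880 Mbps × 3780 s × 1.07 = 15693.0 Mb
sports highlight package: 11.380 Mbps × 1188 s × 1.07 = 14465.8 Mb
animated explainer: 7.300 Mbps × 60 s × 1.07 = 468.7 Mb
Twitch VOD: 4.280 Mbps × 5640 s × 1.07 = 25828.9 Mb
Total: 73890.6 Mb = 9236.3 MB.
= 8.602 GiB.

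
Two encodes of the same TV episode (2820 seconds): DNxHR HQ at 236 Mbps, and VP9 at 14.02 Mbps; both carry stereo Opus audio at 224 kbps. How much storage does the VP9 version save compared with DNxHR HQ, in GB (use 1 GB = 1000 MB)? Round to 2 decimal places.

Audio: 224 kbps = 0.224 Mbps.
DNxHR HQ: 236.224 Mbps × 2820 s = 666151.7 Mb = 83.269 GB.
VP9: 14.244 Mbps × 2820 s = 40168.1 Mb = 5.021 GB.
Saving: 83.269 − 5.021 = 78.248 GB.

78.25 GB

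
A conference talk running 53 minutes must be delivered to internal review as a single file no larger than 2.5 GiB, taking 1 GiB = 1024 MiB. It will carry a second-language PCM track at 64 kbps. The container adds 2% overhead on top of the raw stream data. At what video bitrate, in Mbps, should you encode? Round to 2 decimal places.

6.56 Mbps

Budget: 2.5 GiB = 21474.8 Mb.
Stream payload after overhead: 21474.8 / 1.02 = 21053.8 Mb.
53 min = 3180 s
Total bitrate budget: 21053.8 Mb / 3180 s = 6.621 Mbps.
Audio: 64 kbps = 0.064 Mbps.
Video: 6.621 − 0.064 = 6.557 Mbps.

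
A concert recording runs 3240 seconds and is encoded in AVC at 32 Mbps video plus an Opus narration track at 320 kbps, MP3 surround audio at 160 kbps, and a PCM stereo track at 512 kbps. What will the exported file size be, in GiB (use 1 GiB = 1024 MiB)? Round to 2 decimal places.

12.44 GiB

Audio total: 320 + 160 + 512 = 992 kbps = 0.992 Mbps.
Total bitrate: 32 + 0.992 = 32.992 Mbps.
Stream data: 32.992 Mbps × 3240 s = 106894.1 Mb.
106,894 Mb = 13,361,760,000 bytes ÷ 1,073,741,824 = 12.44 GiB.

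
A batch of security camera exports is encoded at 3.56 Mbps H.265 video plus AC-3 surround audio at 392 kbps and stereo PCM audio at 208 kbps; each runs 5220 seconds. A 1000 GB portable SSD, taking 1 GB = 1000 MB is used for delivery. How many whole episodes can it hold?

368

Audio total: 392 + 208 = 600 kbps = 0.600 Mbps.
Total bitrate: 4.160 Mbps.
Per item: 4.160 Mbps × 5220 s = 21,715 Mb = 2,714 MB.
Capacity: 1000 GB = 8,000,000 Mb; 368.41 items → 368 complete.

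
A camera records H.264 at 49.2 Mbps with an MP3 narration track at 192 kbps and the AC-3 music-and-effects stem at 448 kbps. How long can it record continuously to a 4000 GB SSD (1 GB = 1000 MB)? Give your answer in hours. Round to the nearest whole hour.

Audio total: 192 + 448 = 640 kbps = 0.640 Mbps.
Total bitrate: 49.2 + 0.640 = 49.840 Mbps.
Capacity: 4000 GB = 32,000,000 Mb.
Recording time: 32,000,000 / 49.840 = 642,055 s ≈ 178 hours.

178 hours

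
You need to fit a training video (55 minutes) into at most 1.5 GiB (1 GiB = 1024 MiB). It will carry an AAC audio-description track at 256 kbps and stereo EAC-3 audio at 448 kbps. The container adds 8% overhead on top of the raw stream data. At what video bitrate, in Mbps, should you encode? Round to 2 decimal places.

Budget: 1.5 GiB = 12884.9 Mb.
Stream payload after overhead: 12884.9 / 1.08 = 11930.5 Mb.
55 min = 3300 s
Total bitrate budget: 11930.5 Mb / 3300 s = 3.615 Mbps.
Audio total: 256 + 448 = 704 kbps = 0.704 Mbps.
Video: 3.615 − 0.704 = 2.911 Mbps.

2.91 Mbps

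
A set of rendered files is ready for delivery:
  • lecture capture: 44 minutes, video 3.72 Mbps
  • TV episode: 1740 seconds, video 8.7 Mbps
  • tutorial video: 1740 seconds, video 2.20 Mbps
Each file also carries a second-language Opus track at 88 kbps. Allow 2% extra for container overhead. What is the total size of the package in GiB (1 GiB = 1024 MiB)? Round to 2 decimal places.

3.48 GiB

Audio: 88 kbps = 0.088 Mbps.
lecture capture: 3.808 Mbps × 2640 s × 1.02 = 10254.2 Mb
TV episode: 8.788 Mbps × 1740 s × 1.02 = 15596.9 Mb
tutorial video: 2.288 Mbps × 1740 s × 1.02 = 4060.7 Mb
Total: 29911.9 Mb = 3739.0 MB.
= 3.482 GiB.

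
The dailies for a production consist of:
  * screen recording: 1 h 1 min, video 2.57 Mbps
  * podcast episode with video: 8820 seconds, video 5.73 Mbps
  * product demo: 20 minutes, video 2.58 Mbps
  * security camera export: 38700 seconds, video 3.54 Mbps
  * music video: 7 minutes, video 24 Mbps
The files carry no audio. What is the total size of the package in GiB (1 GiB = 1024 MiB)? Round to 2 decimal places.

screen recording: 2.570 Mbps × 3660 s = 9406.2 Mb
podcast episode with video: 5.730 Mbps × 8820 s = 50538.6 Mb
product demo: 2.580 Mbps × 1200 s = 3096.0 Mb
security camera export: 3.540 Mbps × 38700 s = 136998.0 Mb
music video: 24.000 Mbps × 420 s = 10080.0 Mb
Total: 210118.8 Mb = 26264.8 MB.
= 24.46 GiB.

24.46 GiB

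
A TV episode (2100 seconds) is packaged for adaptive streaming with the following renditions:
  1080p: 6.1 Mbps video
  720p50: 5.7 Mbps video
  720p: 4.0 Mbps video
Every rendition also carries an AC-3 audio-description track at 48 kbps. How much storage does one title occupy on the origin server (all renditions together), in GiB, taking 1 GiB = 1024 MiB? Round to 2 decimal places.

3.90 GiB

Audio: 48 kbps = 0.048 Mbps.
Sum of rendition bitrates: (6.1+0.048) + (5.7+0.048) + (4.0+0.048) = 15.944 Mbps.
× 2100 s = 33,482 Mb = 4,185 MB = 3.898 GiB.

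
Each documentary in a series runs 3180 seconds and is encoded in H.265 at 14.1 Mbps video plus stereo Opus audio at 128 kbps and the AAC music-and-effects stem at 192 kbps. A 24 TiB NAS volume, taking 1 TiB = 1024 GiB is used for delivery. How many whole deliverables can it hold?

4603

Audio total: 128 + 192 = 320 kbps = 0.320 Mbps.
Total bitrate: 14.420 Mbps.
Per item: 14.420 Mbps × 3180 s = 45,856 Mb = 5,732 MB.
Capacity: 24 TiB = 211,106,233 Mb; 4603.72 items → 4603 complete.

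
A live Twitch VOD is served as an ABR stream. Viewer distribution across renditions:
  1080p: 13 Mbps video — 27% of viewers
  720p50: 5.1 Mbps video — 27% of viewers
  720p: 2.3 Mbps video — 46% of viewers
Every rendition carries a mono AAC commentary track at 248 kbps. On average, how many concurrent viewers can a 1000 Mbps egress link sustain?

Audio: 248 kbps = 0.248 Mbps.
Average per-viewer bitrate: 0.27×13.248 + 0.27×5.348 + 0.46×2.548 = 6.193 Mbps.
1000 Mbps = 1,000 Mbps; 1,000 / 6.193 = 161.47 → 161.

161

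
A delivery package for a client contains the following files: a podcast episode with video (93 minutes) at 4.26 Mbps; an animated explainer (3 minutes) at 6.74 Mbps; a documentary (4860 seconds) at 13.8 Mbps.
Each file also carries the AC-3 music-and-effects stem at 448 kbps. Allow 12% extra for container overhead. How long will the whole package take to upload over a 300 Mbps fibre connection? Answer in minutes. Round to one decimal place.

Audio: 448 kbps = 0.448 Mbps.
podcast episode with video: 4.708 Mbps × 5580 s × 1.12 = 29423.1 Mb
animated explainer: 7.188 Mbps × 180 s × 1.12 = 1449.1 Mb
documentary: 14.248 Mbps × 4860 s × 1.12 = 77554.7 Mb
Total: 108426.9 Mb = 13553.4 MB.
At 300 Mbps: 108426.9 / 300 = 361 s ≈ 6.02 minutes.

6.0 minutes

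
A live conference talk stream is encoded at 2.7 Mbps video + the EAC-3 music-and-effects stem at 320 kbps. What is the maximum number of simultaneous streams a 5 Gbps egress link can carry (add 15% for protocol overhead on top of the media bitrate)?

1439

Audio: 320 kbps = 0.320 Mbps.
Per-viewer media rate: 3.020 Mbps.
On the wire with 15% overhead: 3.473 Mbps.
5 Gbps = 5,000 Mbps; 5,000 / 3.473 = 1439.68 → 1439 viewers.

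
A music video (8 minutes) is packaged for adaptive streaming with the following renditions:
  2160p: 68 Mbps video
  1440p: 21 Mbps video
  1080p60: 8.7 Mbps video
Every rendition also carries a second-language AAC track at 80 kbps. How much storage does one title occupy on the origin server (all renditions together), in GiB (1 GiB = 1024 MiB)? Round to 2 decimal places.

8 min = 480 s
Audio: 80 kbps = 0.080 Mbps.
Sum of rendition bitrates: (68+0.080) + (21+0.080) + (8.7+0.080) = 97.940 Mbps.
× 480 s = 47,011 Mb = 5,876 MB = 5.473 GiB.

5.47 GiB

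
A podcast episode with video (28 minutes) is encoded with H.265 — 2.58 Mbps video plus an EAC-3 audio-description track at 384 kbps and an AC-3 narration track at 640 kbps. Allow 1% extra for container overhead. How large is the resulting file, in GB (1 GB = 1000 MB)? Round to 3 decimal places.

28 min = 1680 s
Audio total: 384 + 640 = 1024 kbps = 1.024 Mbps.
Total bitrate: 2.58 + 1.024 = 3.604 Mbps.
Stream data: 3.604 Mbps × 1680 s = 6054.7 Mb.
With 1% container overhead: ×1.01.
6,115 Mb ÷ 8 = 764.4 MB → 0.7644 GB.

0.764 GB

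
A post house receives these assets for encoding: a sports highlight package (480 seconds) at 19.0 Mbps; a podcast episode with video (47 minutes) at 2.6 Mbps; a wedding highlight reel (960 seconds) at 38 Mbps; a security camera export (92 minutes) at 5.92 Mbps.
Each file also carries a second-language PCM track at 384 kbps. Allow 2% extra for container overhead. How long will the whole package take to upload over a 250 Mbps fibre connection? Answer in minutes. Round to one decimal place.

Audio: 384 kbps = 0.384 Mbps.
sports highlight package: 19.384 Mbps × 480 s × 1.02 = 9490.4 Mb
podcast episode with video: 2.984 Mbps × 2820 s × 1.02 = 8583.2 Mb
wedding highlight reel: 38.384 Mbps × 960 s × 1.02 = 37585.6 Mb
security camera export: 6.304 Mbps × 5520 s × 1.02 = 35494.0 Mb
Total: 91153.2 Mb = 11394.2 MB.
At 250 Mbps: 91153.2 / 250 = 365 s ≈ 6.08 minutes.

6.1 minutes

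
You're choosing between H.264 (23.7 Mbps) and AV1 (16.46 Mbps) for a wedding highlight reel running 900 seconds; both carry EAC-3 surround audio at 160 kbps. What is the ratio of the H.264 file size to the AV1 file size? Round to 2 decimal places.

1.44

Audio: 160 kbps = 0.160 Mbps.
H.264: 23.860 Mbps × 900 s = 21474.0 Mb = 2.684 GB.
AV1: 16.620 Mbps × 900 s = 14958.0 Mb = 1.870 GB.
Ratio: 2.684 / 1.870 = 1.436.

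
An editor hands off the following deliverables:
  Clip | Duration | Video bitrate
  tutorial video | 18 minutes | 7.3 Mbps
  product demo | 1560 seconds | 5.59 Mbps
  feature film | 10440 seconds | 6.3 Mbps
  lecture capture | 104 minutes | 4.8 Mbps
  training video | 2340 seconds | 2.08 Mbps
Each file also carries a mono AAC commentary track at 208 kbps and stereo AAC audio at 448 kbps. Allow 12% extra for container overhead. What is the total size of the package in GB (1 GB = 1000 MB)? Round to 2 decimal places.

18.40 GB

Audio total: 208 + 448 = 656 kbps = 0.656 Mbps.
tutorial video: 7.956 Mbps × 1080 s × 1.12 = 9623.6 Mb
product demo: 6.246 Mbps × 1560 s × 1.12 = 10913.0 Mb
feature film: 6.956 Mbps × 10440 s × 1.12 = 81335.1 Mb
lecture capture: 5.456 Mbps × 6240 s × 1.12 = 38130.9 Mb
training video: 2.736 Mbps × 2340 s × 1.12 = 7170.5 Mb
Total: 147173.1 Mb = 18396.6 MB.
= 18.40 GB.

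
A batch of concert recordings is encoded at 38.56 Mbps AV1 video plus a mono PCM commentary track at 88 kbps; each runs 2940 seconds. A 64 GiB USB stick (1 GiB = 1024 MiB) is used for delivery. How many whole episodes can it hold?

Audio: 88 kbps = 0.088 Mbps.
Total bitrate: 38.648 Mbps.
Per item: 38.648 Mbps × 2940 s = 113,625 Mb = 14,203 MB.
Capacity: 64 GiB = 549,756 Mb; 4.84 items → 4 complete.

4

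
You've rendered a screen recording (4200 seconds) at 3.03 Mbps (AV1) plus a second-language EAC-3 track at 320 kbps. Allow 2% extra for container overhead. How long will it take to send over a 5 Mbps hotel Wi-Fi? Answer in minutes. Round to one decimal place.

Audio: 320 kbps = 0.320 Mbps.
Total bitrate: 3.350 Mbps.
File: 3.350 Mbps × 4200 s = 14070.0 Mb.
With 2% container overhead: ×1.02. → 14351.4 Mb.
At 5 Mbps: 14351.4 / 5 = 2870.3 s ≈ 47.8 minutes.

47.8 minutes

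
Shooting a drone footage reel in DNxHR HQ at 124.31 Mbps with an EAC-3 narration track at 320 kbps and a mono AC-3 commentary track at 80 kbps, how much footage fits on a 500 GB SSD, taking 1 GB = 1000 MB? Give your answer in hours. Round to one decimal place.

8.9 hours

Audio total: 320 + 80 = 400 kbps = 0.400 Mbps.
Total bitrate: 124.31 + 0.400 = 124.710 Mbps.
Capacity: 500 GB = 4,000,000 Mb.
Recording time: 4,000,000 / 124.710 = 32,074 s ≈ 8.91 hours.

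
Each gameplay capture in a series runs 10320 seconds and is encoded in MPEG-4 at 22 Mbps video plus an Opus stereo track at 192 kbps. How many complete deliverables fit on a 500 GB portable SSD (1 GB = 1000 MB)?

Audio: 192 kbps = 0.192 Mbps.
Total bitrate: 22.192 Mbps.
Per item: 22.192 Mbps × 10320 s = 229,021 Mb = 28,628 MB.
Capacity: 500 GB = 4,000,000 Mb; 17.47 items → 17 complete.

17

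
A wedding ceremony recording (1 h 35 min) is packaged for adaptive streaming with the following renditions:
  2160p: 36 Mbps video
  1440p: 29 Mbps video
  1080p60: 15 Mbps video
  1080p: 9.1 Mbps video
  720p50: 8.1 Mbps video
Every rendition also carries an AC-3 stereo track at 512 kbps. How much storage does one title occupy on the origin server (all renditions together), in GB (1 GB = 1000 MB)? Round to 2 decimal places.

71.08 GB

1 h 35 min = 95 min = 5700 s
Audio: 512 kbps = 0.512 Mbps.
Sum of rendition bitrates: (36+0.512) + (29+0.512) + (15+0.512) + (9.1+0.512) + (8.1+0.512) = 99.760 Mbps.
× 5700 s = 568,632 Mb = 71,079 MB = 71.08 GB.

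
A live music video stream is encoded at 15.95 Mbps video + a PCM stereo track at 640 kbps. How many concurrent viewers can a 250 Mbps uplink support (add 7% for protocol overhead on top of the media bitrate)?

14

Audio: 640 kbps = 0.640 Mbps.
Per-viewer media rate: 16.590 Mbps.
On the wire with 7% overhead: 17.751 Mbps.
250 Mbps = 250.0 Mbps; 250.0 / 17.751 = 14.08 → 14 viewers.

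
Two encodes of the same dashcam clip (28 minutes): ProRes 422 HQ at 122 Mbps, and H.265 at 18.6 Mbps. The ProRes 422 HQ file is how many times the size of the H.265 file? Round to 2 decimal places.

6.56

28 min = 1680 s
ProRes 422 HQ: 122.000 Mbps × 1680 s = 204960.0 Mb = 25.620 GB.
H.265: 18.600 Mbps × 1680 s = 31248.0 Mb = 3.906 GB.
Ratio: 25.620 / 3.906 = 6.559.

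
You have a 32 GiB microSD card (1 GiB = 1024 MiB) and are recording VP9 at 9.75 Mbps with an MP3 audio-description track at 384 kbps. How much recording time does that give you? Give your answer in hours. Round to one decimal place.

7.5 hours

Audio: 384 kbps = 0.384 Mbps.
Total bitrate: 9.75 + 0.384 = 10.134 Mbps.
Capacity: 32 GiB = 274,878 Mb.
Recording time: 274,878 / 10.134 = 27,124 s ≈ 7.53 hours.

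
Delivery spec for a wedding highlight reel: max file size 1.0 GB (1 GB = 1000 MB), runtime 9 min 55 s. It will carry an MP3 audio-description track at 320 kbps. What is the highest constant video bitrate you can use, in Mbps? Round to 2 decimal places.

13.13 Mbps

Budget: 1.0 GB = 8000.0 Mb.
9 min 55 s = 595 s
Total bitrate budget: 8000.0 Mb / 595 s = 13.445 Mbps.
Audio: 320 kbps = 0.320 Mbps.
Video: 13.445 − 0.320 = 13.125 Mbps.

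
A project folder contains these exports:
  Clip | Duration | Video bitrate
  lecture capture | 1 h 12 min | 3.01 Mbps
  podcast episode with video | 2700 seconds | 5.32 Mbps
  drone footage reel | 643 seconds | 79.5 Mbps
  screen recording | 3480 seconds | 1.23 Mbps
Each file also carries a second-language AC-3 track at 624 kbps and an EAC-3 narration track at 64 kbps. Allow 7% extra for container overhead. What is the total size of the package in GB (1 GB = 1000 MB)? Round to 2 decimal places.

12.10 GB

Audio total: 624 + 64 = 688 kbps = 0.688 Mbps.
lecture capture: 3.698 Mbps × 4320 s × 1.07 = 17093.6 Mb
podcast episode with video: 6.008 Mbps × 2700 s × 1.07 = 17357.1 Mb
drone footage reel: 80.188 Mbps × 643 s × 1.07 = 55170.1 Mb
screen recording: 1.918 Mbps × 3480 s × 1.07 = 7141.9 Mb
Total: 96762.8 Mb = 12095.3 MB.
= 12.10 GB.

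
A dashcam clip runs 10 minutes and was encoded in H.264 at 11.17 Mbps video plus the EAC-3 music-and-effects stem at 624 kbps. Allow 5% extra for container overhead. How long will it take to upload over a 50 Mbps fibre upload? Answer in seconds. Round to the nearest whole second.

10 min = 600 s
Audio: 624 kbps = 0.624 Mbps.
Total bitrate: 11.794 Mbps.
File: 11.794 Mbps × 600 s = 7076.4 Mb.
With 5% container overhead: ×1.05. → 7430.2 Mb.
At 50 Mbps: 7430.2 / 50 = 148.6 s ≈ 149 seconds.

149 seconds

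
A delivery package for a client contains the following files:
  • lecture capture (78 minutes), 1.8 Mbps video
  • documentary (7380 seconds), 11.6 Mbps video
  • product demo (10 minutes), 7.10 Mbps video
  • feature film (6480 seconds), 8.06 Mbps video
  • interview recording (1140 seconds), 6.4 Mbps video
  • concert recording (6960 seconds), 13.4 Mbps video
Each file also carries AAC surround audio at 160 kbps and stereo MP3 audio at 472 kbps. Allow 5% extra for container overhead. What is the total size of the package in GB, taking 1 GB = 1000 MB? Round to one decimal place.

35.2 GB

Audio total: 160 + 472 = 632 kbps = 0.632 Mbps.
lecture capture: 2.432 Mbps × 4680 s × 1.05 = 11950.8 Mb
documentary: 12.232 Mbps × 7380 s × 1.05 = 94785.8 Mb
product demo: 7.732 Mbps × 600 s × 1.05 = 4871.2 Mb
feature film: 8.692 Mbps × 6480 s × 1.05 = 59140.4 Mb
interview recording: 7.032 Mbps × 1140 s × 1.05 = 8417.3 Mb
concert recording: 14.032 Mbps × 6960 s × 1.05 = 102545.9 Mb
Total: 281711.3 Mb = 35213.9 MB.
= 35.21 GB.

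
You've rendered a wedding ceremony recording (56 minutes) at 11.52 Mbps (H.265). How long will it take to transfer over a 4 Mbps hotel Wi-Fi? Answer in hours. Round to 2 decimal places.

2.69 hours

56 min = 3360 s
File: 11.520 Mbps × 3360 s = 38707.2 Mb.
At 4 Mbps: 38707.2 / 4 = 9676.8 s ≈ 2.69 hours.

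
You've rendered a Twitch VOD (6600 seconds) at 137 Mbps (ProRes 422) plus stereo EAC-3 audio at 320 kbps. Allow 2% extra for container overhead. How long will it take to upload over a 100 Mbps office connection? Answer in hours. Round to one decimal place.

Audio: 320 kbps = 0.320 Mbps.
Total bitrate: 137.320 Mbps.
File: 137.320 Mbps × 6600 s = 906312.0 Mb.
With 2% container overhead: ×1.02. → 924438.2 Mb.
At 100 Mbps: 924438.2 / 100 = 9244.4 s ≈ 2.57 hours.

2.6 hours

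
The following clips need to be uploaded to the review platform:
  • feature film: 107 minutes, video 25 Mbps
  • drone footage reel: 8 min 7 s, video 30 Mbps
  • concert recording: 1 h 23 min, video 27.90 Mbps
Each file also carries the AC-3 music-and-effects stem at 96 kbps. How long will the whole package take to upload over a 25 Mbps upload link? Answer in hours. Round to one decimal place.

3.5 hours

Audio: 96 kbps = 0.096 Mbps.
feature film: 25.096 Mbps × 6420 s = 161116.3 Mb
drone footage reel: 30.096 Mbps × 487 s = 14656.8 Mb
concert recording: 27.996 Mbps × 4980 s = 139420.1 Mb
Total: 315193.2 Mb = 39399.1 MB.
At 25 Mbps: 315193.2 / 25 = 12608 s ≈ 3.5 hours.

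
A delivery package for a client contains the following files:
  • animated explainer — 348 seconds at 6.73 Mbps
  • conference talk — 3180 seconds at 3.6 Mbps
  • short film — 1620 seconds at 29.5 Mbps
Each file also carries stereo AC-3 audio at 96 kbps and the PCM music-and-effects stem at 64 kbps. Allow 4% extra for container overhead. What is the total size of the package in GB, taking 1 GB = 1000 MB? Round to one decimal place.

Audio total: 96 + 64 = 160 kbps = 0.160 Mbps.
animated explainer: 6.890 Mbps × 348 s × 1.04 = 2493.6 Mb
conference talk: 3.760 Mbps × 3180 s × 1.04 = 12435.1 Mb
short film: 29.660 Mbps × 1620 s × 1.04 = 49971.2 Mb
Total: 64899.9 Mb = 8112.5 MB.
= 8.112 GB.

8.1 GB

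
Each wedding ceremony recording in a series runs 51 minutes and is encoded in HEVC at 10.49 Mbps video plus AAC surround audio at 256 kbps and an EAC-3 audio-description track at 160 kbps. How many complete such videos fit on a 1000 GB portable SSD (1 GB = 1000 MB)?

51 min = 3060 s
Audio total: 256 + 160 = 416 kbps = 0.416 Mbps.
Total bitrate: 10.906 Mbps.
Per item: 10.906 Mbps × 3060 s = 33,372 Mb = 4,172 MB.
Capacity: 1000 GB = 8,000,000 Mb; 239.72 items → 239 complete.

239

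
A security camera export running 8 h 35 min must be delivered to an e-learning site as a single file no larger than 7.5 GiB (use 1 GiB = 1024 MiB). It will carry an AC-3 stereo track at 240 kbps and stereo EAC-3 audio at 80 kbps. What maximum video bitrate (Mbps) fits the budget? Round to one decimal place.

1.8 Mbps

Budget: 7.5 GiB = 64424.5 Mb.
8 h 35 min = 515 min = 30900 s
Total bitrate budget: 64424.5 Mb / 30900 s = 2.085 Mbps.
Audio total: 240 + 80 = 320 kbps = 0.320 Mbps.
Video: 2.085 − 0.320 = 1.765 Mbps.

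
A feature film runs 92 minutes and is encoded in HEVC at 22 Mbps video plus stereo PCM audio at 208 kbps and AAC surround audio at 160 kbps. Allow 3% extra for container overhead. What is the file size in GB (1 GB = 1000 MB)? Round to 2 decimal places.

15.90 GB

92 min = 5520 s
Audio total: 208 + 160 = 368 kbps = 0.368 Mbps.
Total bitrate: 22 + 0.368 = 22.368 Mbps.
Stream data: 22.368 Mbps × 5520 s = 123471.4 Mb.
With 3% container overhead: ×1.03.
127,176 Mb ÷ 8 = 15,897 MB → 15.90 GB.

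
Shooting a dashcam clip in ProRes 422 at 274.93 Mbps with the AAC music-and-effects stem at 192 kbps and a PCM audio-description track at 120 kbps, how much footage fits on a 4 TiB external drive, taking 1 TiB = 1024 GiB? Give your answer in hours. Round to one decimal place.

35.5 hours

Audio total: 192 + 120 = 312 kbps = 0.312 Mbps.
Total bitrate: 274.93 + 0.312 = 275.242 Mbps.
Capacity: 4 TiB = 35,184,372 Mb.
Recording time: 35,184,372 / 275.242 = 127,831 s ≈ 35.5 hours.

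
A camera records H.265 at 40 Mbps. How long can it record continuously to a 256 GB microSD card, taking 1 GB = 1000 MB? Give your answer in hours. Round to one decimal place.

14.2 hours

Capacity: 256 GB = 2,048,000 Mb.
Recording time: 2,048,000 / 40.000 = 51,200 s ≈ 14.2 hours.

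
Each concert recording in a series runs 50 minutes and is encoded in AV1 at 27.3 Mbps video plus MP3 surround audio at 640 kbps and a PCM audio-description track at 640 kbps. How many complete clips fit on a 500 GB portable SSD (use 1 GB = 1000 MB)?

50 min = 3000 s
Audio total: 640 + 640 = 1280 kbps = 1.280 Mbps.
Total bitrate: 28.580 Mbps.
Per item: 28.580 Mbps × 3000 s = 85,740 Mb = 10,718 MB.
Capacity: 500 GB = 4,000,000 Mb; 46.65 items → 46 complete.

46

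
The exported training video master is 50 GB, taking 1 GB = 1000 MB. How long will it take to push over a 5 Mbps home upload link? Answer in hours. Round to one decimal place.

File: 50 GB = 400000.0 Mb.
At 5 Mbps: 400000.0 / 5 = 80000.0 s ≈ 22.2 hours.

22.2 hours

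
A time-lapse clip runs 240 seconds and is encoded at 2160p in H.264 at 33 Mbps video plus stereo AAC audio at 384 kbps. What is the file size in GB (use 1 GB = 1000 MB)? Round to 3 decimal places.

Audio: 384 kbps = 0.384 Mbps.
Total bitrate: 33 + 0.384 = 33.384 Mbps.
Stream data: 33.384 Mbps × 240 s = 8012.2 Mb.
8,012 Mb ÷ 8 = 1,002 MB → 1.002 GB.

1.002 GB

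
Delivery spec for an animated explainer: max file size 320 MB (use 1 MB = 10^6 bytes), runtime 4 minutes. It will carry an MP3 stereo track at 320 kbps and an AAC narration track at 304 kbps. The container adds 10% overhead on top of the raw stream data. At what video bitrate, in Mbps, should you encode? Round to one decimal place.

Budget: 320 MB = 2560.0 Mb.
Stream payload after overhead: 2560.0 / 1.10 = 2327.3 Mb.
4 min = 240 s
Total bitrate budget: 2327.3 Mb / 240 s = 9.697 Mbps.
Audio total: 320 + 304 = 624 kbps = 0.624 Mbps.
Video: 9.697 − 0.624 = 9.073 Mbps.

9.1 Mbps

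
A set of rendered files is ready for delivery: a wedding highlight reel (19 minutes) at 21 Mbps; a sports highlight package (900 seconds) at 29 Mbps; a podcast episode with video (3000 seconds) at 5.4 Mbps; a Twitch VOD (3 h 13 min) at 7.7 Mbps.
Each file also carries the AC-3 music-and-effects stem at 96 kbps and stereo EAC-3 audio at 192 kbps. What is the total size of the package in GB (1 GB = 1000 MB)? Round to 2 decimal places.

20.02 GB

Audio total: 96 + 192 = 288 kbps = 0.288 Mbps.
wedding highlight reel: 21.288 Mbps × 1140 s = 24268.3 Mb
sports highlight package: 29.288 Mbps × 900 s = 26359.2 Mb
podcast episode with video: 5.688 Mbps × 3000 s = 17064.0 Mb
Twitch VOD: 7.988 Mbps × 11580 s = 92501.0 Mb
Total: 160192.6 Mb = 20024.1 MB.
= 20.02 GB.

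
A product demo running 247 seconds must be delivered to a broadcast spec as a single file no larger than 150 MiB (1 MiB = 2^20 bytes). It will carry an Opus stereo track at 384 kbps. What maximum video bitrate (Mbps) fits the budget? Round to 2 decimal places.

Budget: 150 MiB = 1258.3 Mb.
Total bitrate budget: 1258.3 Mb / 247 s = 5.094 Mbps.
Audio: 384 kbps = 0.384 Mbps.
Video: 5.094 − 0.384 = 4.710 Mbps.

4.71 Mbps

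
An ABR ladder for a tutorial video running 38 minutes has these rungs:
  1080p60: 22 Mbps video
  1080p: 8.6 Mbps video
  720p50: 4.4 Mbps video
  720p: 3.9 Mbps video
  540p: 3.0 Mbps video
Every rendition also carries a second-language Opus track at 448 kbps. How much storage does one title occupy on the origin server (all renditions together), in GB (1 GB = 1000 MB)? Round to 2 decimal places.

38 min = 2280 s
Audio: 448 kbps = 0.448 Mbps.
Sum of rendition bitrates: (22+0.448) + (8.6+0.448) + (4.4+0.448) + (3.9+0.448) + (3.0+0.448) = 44.140 Mbps.
× 2280 s = 100,639 Mb = 12,580 MB = 12.58 GB.

12.58 GB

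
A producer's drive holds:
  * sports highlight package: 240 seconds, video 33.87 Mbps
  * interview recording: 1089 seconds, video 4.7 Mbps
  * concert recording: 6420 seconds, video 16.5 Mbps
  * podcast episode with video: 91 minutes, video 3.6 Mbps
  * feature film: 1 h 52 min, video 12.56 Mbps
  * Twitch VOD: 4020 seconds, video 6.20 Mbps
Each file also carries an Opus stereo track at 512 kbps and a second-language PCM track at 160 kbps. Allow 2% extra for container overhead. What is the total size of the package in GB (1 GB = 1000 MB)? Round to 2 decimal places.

33.69 GB

Audio total: 512 + 160 = 672 kbps = 0.672 Mbps.
sports highlight package: 34.542 Mbps × 240 s × 1.02 = 8455.9 Mb
interview recording: 5.372 Mbps × 1089 s × 1.02 = 5967.1 Mb
concert recording: 17.172 Mbps × 6420 s × 1.02 = 112449.1 Mb
podcast episode with video: 4.272 Mbps × 5460 s × 1.02 = 23791.6 Mb
feature film: 13.232 Mbps × 6720 s × 1.02 = 90697.4 Mb
Twitch VOD: 6.872 Mbps × 4020 s × 1.02 = 28177.9 Mb
Total: 269539.1 Mb = 33692.4 MB.
= 33.69 GB.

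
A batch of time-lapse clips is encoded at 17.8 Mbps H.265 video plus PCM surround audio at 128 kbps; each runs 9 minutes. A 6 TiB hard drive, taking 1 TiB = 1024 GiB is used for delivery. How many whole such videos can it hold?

5451

9 min = 540 s
Audio: 128 kbps = 0.128 Mbps.
Total bitrate: 17.928 Mbps.
Per item: 17.928 Mbps × 540 s = 9,681 Mb = 1,210 MB.
Capacity: 6 TiB = 52,776,558 Mb; 5451.49 items → 5451 complete.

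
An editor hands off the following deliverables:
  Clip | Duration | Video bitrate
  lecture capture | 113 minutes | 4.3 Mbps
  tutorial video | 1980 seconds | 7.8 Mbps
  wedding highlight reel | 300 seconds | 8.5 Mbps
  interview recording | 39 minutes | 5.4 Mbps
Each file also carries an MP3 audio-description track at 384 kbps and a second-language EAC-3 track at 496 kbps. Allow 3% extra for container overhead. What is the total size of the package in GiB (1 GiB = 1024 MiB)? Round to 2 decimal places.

Audio total: 384 + 496 = 880 kbps = 0.880 Mbps.
lecture capture: 5.180 Mbps × 6780 s × 1.03 = 36174.0 Mb
tutorial video: 8.680 Mbps × 1980 s × 1.03 = 17702.0 Mb
wedding highlight reel: 9.380 Mbps × 300 s × 1.03 = 2898.4 Mb
interview recording: 6.280 Mbps × 2340 s × 1.03 = 15136.1 Mb
Total: 71910.5 Mb = 8988.8 MB.
= 8.371 GiB.

8.37 GiB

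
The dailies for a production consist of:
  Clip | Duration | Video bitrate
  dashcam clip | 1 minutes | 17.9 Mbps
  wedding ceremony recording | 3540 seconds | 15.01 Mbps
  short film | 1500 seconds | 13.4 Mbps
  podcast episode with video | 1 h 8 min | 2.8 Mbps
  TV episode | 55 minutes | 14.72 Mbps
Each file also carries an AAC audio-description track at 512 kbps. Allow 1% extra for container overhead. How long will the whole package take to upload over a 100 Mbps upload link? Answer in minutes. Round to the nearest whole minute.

Audio: 512 kbps = 0.512 Mbps.
dashcam clip: 18.412 Mbps × 60 s × 1.01 = 1115.8 Mb
wedding ceremony recording: 15.522 Mbps × 3540 s × 1.01 = 55497.4 Mb
short film: 13.912 Mbps × 1500 s × 1.01 = 21076.7 Mb
podcast episode with video: 3.312 Mbps × 4080 s × 1.01 = 13648.1 Mb
TV episode: 15.232 Mbps × 3300 s × 1.01 = 50768.3 Mb
Total: 142106.2 Mb = 17763.3 MB.
At 100 Mbps: 142106.2 / 100 = 1421 s ≈ 23.7 minutes.

24 minutes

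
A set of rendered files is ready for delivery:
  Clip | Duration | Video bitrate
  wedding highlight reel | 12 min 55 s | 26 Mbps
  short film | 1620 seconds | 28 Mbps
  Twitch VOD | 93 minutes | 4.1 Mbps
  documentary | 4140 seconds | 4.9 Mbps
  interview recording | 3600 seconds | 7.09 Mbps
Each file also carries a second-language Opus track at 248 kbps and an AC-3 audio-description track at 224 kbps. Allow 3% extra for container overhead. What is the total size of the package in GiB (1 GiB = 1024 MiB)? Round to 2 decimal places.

16.98 GiB

Audio total: 248 + 224 = 472 kbps = 0.472 Mbps.
wedding highlight reel: 26.472 Mbps × 775 s × 1.03 = 21131.3 Mb
short film: 28.472 Mbps × 1620 s × 1.03 = 47508.4 Mb
Twitch VOD: 4.572 Mbps × 5580 s × 1.03 = 26277.1 Mb
documentary: 5.372 Mbps × 4140 s × 1.03 = 22907.3 Mb
interview recording: 7.562 Mbps × 3600 s × 1.03 = 28039.9 Mb
Total: 145863.9 Mb = 18233.0 MB.
= 16.98 GiB.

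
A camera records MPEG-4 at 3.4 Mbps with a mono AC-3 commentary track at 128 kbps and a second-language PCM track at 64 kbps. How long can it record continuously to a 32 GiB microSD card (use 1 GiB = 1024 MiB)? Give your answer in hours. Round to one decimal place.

21.3 hours

Audio total: 128 + 64 = 192 kbps = 0.192 Mbps.
Total bitrate: 3.4 + 0.192 = 3.592 Mbps.
Capacity: 32 GiB = 274,878 Mb.
Recording time: 274,878 / 3.592 = 76,525 s ≈ 21.3 hours.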